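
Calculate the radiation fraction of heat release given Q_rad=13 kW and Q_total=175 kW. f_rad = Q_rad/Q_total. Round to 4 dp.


f_rad = Q_rad / Q_total
f_rad = 13 / 175 = 0.0743


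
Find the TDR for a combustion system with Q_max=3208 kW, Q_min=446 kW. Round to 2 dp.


TDR = Q_max / Q_min
TDR = 3208 / 446 = 7.19


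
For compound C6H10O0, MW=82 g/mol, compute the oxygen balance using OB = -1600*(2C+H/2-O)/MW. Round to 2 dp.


OB = -1600 * (2C + H/2 - O) / MW
Inner = 2*6 + 10/2 - 0 = 17.00
OB = -1600 * 17.00 / 82 = -331.71%


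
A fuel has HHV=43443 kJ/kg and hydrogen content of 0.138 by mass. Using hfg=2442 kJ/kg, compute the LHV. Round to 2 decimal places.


LHV = HHV - hfg * 9 * H
Water correction = 2442 * 9 * 0.138 = 3032.964 kJ/kg
LHV = 43443 - 3032.964 = 40410.04 kJ/kg


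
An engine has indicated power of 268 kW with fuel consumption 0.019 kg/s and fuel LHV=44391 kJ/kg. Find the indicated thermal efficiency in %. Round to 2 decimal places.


eta_ith = (IP / (mf * LHV)) * 100
Denominator = 0.019 * 44391 = 843.4290 kW
eta_ith = (268 / 843.4290) * 100 = 31.78%


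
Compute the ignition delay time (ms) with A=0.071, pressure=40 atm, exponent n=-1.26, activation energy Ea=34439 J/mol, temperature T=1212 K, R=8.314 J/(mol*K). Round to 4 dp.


tau = A * P^n * exp(Ea/(R*T))
P^n = 40^(-1.26) = 0.00958086
Ea/(R*T) = 34439/(8.314*1212) = 3.417731
exp(Ea/(R*T)) = 30.500135
tau = 0.071 * 0.00958086 * 30.500135 = 0.0207 ms


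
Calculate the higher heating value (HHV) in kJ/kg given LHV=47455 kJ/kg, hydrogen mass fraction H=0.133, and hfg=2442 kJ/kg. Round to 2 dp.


HHV = LHV + hfg * 9 * H
Water addition = 2442 * 9 * 0.133 = 2923.074 kJ/kg
HHV = 47455 + 2923.074 = 50378.07 kJ/kg


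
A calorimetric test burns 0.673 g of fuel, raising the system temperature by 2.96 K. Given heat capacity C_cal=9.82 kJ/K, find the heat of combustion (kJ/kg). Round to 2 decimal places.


Hc = C_cal * delta_T / m_fuel
Q_released = 9.82 * 2.96 = 29.0672 kJ
m_fuel = 0.673 g = 0.673/1000 kg = 0.000673 kg
Hc = 29.0672 / 0.000673 = 43190.49 kJ/kg


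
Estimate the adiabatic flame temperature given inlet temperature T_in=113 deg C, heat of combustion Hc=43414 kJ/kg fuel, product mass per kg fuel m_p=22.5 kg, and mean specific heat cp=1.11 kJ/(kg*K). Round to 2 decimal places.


T_ad = T_in + Hc / (m_p * cp)
Denominator = 22.5 * 1.11 = 24.9750
Temperature rise = 43414 / 24.9750 = 1738.30 K
T_ad = 113 + 1738.30 = 1851.30 deg C


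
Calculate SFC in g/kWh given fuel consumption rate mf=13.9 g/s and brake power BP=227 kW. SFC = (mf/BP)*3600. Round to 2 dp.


SFC = (mf / BP) * 3600
Rate = 13.9 / 227 = 0.061233 g/(s*kW)
SFC = 0.061233 * 3600 = 220.44 g/kWh


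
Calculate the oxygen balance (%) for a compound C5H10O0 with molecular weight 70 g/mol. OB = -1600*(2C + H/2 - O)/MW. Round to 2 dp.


OB = -1600 * (2C + H/2 - O) / MW
Inner = 2*5 + 10/2 - 0 = 15.00
OB = -1600 * 15.00 / 70 = -342.86%


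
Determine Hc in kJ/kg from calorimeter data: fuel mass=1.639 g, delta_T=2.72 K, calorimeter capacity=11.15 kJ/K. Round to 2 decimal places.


Hc = C_cal * delta_T / m_fuel
Q_released = 11.15 * 2.72 = 30.3280 kJ
m_fuel = 1.639 g = 1.639/1000 kg = 0.001639 kg
Hc = 30.3280 / 0.001639 = 18503.97 kJ/kg


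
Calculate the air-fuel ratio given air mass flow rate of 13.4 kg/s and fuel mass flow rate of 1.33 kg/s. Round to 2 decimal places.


AFR = m_air / m_fuel
AFR = 13.4 / 1.33 = 10.08


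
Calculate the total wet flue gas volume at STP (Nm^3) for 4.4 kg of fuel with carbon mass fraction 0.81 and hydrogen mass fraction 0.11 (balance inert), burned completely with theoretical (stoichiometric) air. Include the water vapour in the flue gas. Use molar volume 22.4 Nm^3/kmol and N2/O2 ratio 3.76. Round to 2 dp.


Per kg fuel: CO2 = (C/12 kmol)*22.4 = (0.81/12)*22.4 = 1.51200 Nm^3
Per kg fuel: H2O = (H/2 kmol)*22.4 = (0.11/2)*22.4 = 1.23200 Nm^3
O2 needed per kg fuel = C/12 + H/4 = 0.81/12 + 0.11/4 = 0.09500000 kmol
Per kg fuel: N2 = O2*3.76*22.4 = 0.09500000*3.76*22.4 = 8.00128 Nm^3
Total per kg = 1.51200 + 1.23200 + 8.00128 = 10.74528 Nm^3
Total = 10.74528 * 4.4 = 47.28 Nm^3


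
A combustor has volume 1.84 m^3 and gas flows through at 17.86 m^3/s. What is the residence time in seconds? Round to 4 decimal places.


tau = V / Q_flow
tau = 1.84 / 17.86 = 0.1030 s


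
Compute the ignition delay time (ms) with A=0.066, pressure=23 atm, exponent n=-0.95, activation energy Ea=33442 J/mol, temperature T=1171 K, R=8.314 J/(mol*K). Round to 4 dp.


tau = A * P^n * exp(Ea/(R*T))
P^n = 23^(-0.95) = 0.05085792
Ea/(R*T) = 33442/(8.314*1171) = 3.434989
exp(Ea/(R*T)) = 31.031065
tau = 0.066 * 0.05085792 * 31.031065 = 0.1042 ms


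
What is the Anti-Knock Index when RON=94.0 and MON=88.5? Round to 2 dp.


AKI = (RON + MON) / 2
AKI = (94.0 + 88.5) / 2
AKI = 182.5 / 2 = 91.25


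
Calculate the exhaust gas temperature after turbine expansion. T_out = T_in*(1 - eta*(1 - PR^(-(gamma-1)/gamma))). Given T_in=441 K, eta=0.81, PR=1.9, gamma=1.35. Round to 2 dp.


T_out = T_in * (1 - eta * (1 - PR^(-(gamma-1)/gamma)))
Exponent = -(1.35-1)/1.35 = -0.25925926
PR^exp = 1.9^(-0.25925926) = 0.84670193
Factor = 1 - 0.81*(1 - 0.84670193) = 0.87582856
T_out = 441 * 0.87582856 = 386.24 K


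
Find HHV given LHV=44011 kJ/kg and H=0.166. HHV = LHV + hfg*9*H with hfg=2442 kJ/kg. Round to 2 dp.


HHV = LHV + hfg * 9 * H
Water addition = 2442 * 9 * 0.166 = 3648.348 kJ/kg
HHV = 44011 + 3648.348 = 47659.35 kJ/kg


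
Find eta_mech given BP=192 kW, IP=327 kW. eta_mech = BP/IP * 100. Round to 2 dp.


eta_mech = (BP / IP) * 100
Ratio = 192 / 327 = 0.5872
eta_mech = 0.5872 * 100 = 58.72%


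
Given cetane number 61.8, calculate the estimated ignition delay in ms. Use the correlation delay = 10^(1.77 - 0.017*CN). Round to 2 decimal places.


delay = 10^(1.77 - 0.017*CN)
Exponent = 1.77 - 0.017*61.8 = 0.7194
delay = 10^0.7194 = 5.24 ms


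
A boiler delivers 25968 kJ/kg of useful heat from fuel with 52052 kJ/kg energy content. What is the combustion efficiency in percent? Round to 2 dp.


Efficiency = (Q_useful / Q_fuel) * 100
Efficiency = (25968 / 52052) * 100
Efficiency = 0.4989 * 100 = 49.89%


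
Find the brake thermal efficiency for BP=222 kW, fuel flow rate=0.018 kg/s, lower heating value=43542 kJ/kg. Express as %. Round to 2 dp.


eta_BTE = (BP / (mf * LHV)) * 100
Denominator = 0.018 * 43542 = 783.7560 kW
eta_BTE = (222 / 783.7560) * 100 = 28.33%


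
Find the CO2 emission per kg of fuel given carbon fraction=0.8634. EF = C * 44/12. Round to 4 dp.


EF = C_frac * (M_CO2 / M_C)
EF = 0.8634 * (44/12)
EF = 0.8634 * 3.666667 = 3.1658 kg_CO2/kg_fuel


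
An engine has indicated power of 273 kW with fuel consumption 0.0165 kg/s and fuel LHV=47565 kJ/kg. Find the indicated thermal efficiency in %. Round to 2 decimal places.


eta_ith = (IP / (mf * LHV)) * 100
Denominator = 0.0165 * 47565 = 784.8225 kW
eta_ith = (273 / 784.8225) * 100 = 34.78%


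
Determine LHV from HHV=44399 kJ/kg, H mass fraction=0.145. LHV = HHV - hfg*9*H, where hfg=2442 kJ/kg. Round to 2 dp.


LHV = HHV - hfg * 9 * H
Water correction = 2442 * 9 * 0.145 = 3186.810 kJ/kg
LHV = 44399 - 3186.810 = 41212.19 kJ/kg


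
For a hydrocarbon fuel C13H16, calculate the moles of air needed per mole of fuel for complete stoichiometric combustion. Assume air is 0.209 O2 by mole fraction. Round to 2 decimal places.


Balanced combustion: C13H16 + 17 O2 -> 13 CO2 + 8 H2O
O2 needed = C + H/4 = 13 + 16/4 = 17.00 moles
Air moles = O2 / 0.209 = 17.00 / 0.209 = 81.34 moles air


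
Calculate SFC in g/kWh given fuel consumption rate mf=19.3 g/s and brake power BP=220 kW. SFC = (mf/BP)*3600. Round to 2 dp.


SFC = (mf / BP) * 3600
Rate = 19.3 / 220 = 0.087727 g/(s*kW)
SFC = 0.087727 * 3600 = 315.82 g/kWh


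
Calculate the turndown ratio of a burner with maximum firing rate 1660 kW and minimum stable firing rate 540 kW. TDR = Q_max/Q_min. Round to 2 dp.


TDR = Q_max / Q_min
TDR = 1660 / 540 = 3.07


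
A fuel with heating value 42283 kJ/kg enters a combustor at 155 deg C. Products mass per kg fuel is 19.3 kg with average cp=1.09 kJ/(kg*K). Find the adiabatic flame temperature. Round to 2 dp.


T_ad = T_in + Hc / (m_p * cp)
Denominator = 19.3 * 1.09 = 21.0370
Temperature rise = 42283 / 21.0370 = 2009.93 K
T_ad = 155 + 2009.93 = 2164.93 deg C


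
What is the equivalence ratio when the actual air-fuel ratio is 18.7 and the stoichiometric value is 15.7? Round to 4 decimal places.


phi = AFR_stoich / AFR_actual
phi = 15.7 / 18.7 = 0.8396


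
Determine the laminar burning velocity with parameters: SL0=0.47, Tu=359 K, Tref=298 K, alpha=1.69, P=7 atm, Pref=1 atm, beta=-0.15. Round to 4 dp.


SL = SL0 * (Tu/Tref)^alpha * (P/Pref)^beta
T ratio = 359/298 = 1.20469799
(T ratio)^alpha = 1.20469799^1.69 = 1.369885
(P/Pref)^beta = 7^(-0.15) = 0.746853
SL = 0.47 * 1.369885 * 0.746853 = 0.4809 m/s


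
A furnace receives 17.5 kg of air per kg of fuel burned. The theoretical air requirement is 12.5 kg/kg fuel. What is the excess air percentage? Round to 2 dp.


Excess air = actual - stoichiometric = 17.5 - 12.5 = 5.00 kg/kg fuel
Excess air % = (excess / stoich) * 100 = (5.00 / 12.5) * 100 = 40.00%


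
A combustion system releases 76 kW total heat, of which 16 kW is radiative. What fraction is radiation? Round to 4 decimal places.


f_rad = Q_rad / Q_total
f_rad = 16 / 76 = 0.2105


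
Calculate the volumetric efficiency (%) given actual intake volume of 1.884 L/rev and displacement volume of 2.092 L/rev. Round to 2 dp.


eta_v = (V_actual / V_disp) * 100
Ratio = 1.884 / 2.092 = 0.9006
eta_v = 0.9006 * 100 = 90.06%


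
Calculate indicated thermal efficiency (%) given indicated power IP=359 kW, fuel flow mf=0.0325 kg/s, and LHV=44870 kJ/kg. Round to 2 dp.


eta_ith = (IP / (mf * LHV)) * 100
Denominator = 0.0325 * 44870 = 1458.2750 kW
eta_ith = (359 / 1458.2750) * 100 = 24.62%


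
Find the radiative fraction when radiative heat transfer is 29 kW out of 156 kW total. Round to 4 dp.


f_rad = Q_rad / Q_total
f_rad = 29 / 156 = 0.1859


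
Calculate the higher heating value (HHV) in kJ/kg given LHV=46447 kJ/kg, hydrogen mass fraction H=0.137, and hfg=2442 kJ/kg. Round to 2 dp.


HHV = LHV + hfg * 9 * H
Water addition = 2442 * 9 * 0.137 = 3010.986 kJ/kg
HHV = 46447 + 3010.986 = 49457.99 kJ/kg


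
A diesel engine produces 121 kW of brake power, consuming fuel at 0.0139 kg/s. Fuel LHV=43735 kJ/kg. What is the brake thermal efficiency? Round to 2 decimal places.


eta_BTE = (BP / (mf * LHV)) * 100
Denominator = 0.0139 * 43735 = 607.9165 kW
eta_BTE = (121 / 607.9165) * 100 = 19.90%


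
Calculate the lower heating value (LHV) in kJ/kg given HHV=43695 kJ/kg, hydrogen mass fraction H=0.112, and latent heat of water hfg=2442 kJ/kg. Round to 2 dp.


LHV = HHV - hfg * 9 * H
Water correction = 2442 * 9 * 0.112 = 2461.536 kJ/kg
LHV = 43695 - 2461.536 = 41233.46 kJ/kg


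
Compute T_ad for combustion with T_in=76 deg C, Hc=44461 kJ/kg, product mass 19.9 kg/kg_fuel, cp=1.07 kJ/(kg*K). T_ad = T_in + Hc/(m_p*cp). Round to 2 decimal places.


T_ad = T_in + Hc / (m_p * cp)
Denominator = 19.9 * 1.07 = 21.2930
Temperature rise = 44461 / 21.2930 = 2088.06 K
T_ad = 76 + 2088.06 = 2164.06 deg C


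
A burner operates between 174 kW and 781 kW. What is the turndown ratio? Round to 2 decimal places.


TDR = Q_max / Q_min
TDR = 781 / 174 = 4.49


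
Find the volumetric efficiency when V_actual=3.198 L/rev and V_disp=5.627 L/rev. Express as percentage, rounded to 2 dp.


eta_v = (V_actual / V_disp) * 100
Ratio = 3.198 / 5.627 = 0.5683
eta_v = 0.5683 * 100 = 56.83%


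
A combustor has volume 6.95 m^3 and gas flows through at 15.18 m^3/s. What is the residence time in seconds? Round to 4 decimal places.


tau = V / Q_flow
tau = 6.95 / 15.18 = 0.4578 s


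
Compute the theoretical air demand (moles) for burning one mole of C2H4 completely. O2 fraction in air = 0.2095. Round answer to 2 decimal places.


Balanced combustion: C2H4 + 3 O2 -> 2 CO2 + 2 H2O
O2 needed = C + H/4 = 2 + 4/4 = 3.00 moles
Air moles = O2 / 0.2095 = 3.00 / 0.2095 = 14.32 moles air


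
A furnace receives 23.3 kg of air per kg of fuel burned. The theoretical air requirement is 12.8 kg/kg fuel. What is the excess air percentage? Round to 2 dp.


Excess air = actual - stoichiometric = 23.3 - 12.8 = 10.50 kg/kg fuel
Excess air % = (excess / stoich) * 100 = (10.50 / 12.8) * 100 = 82.03%


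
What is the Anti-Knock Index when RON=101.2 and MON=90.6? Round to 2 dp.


AKI = (RON + MON) / 2
AKI = (101.2 + 90.6) / 2
AKI = 191.8 / 2 = 95.90


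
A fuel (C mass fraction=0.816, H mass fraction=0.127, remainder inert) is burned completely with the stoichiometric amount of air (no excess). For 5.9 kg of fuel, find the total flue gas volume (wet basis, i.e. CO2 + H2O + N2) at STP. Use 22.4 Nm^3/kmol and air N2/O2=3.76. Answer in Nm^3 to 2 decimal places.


Per kg fuel: CO2 = (C/12 kmol)*22.4 = (0.816/12)*22.4 = 1.52320 Nm^3
Per kg fuel: H2O = (H/2 kmol)*22.4 = (0.127/2)*22.4 = 1.42240 Nm^3
O2 needed per kg fuel = C/12 + H/4 = 0.816/12 + 0.127/4 = 0.09975000 kmol
Per kg fuel: N2 = O2*3.76*22.4 = 0.09975000*3.76*22.4 = 8.40134 Nm^3
Total per kg = 1.52320 + 1.42240 + 8.40134 = 11.34694 Nm^3
Total = 11.34694 * 5.9 = 66.95 Nm^3


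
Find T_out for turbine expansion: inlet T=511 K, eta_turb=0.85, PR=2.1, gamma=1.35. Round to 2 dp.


T_out = T_in * (1 - eta * (1 - PR^(-(gamma-1)/gamma)))
Exponent = -(1.35-1)/1.35 = -0.25925926
PR^exp = 2.1^(-0.25925926) = 0.82501466
Factor = 1 - 0.85*(1 - 0.82501466) = 0.85126246
T_out = 511 * 0.85126246 = 435.00 K


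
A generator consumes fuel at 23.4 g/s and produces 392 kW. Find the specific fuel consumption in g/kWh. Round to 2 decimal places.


SFC = (mf / BP) * 3600
Rate = 23.4 / 392 = 0.059694 g/(s*kW)
SFC = 0.059694 * 3600 = 214.90 g/kWh


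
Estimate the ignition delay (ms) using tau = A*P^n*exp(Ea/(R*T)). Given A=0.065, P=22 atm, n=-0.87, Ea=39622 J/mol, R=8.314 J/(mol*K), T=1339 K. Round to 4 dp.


tau = A * P^n * exp(Ea/(R*T))
P^n = 22^(-0.87) = 0.06793479
Ea/(R*T) = 39622/(8.314*1339) = 3.559146
exp(Ea/(R*T)) = 35.133179
tau = 0.065 * 0.06793479 * 35.133179 = 0.1551 ms


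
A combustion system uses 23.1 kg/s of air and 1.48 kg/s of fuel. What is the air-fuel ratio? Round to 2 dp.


AFR = m_air / m_fuel
AFR = 23.1 / 1.48 = 15.61


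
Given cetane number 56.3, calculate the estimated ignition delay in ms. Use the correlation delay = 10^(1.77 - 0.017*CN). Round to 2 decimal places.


delay = 10^(1.77 - 0.017*CN)
Exponent = 1.77 - 0.017*56.3 = 0.8129
delay = 10^0.8129 = 6.50 ms


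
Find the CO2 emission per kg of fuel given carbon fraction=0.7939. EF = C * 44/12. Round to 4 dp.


EF = C_frac * (M_CO2 / M_C)
EF = 0.7939 * (44/12)
EF = 0.7939 * 3.666667 = 2.9110 kg_CO2/kg_fuel


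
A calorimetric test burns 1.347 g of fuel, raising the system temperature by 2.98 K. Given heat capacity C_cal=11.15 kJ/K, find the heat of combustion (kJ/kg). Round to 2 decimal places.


Hc = C_cal * delta_T / m_fuel
Q_released = 11.15 * 2.98 = 33.2270 kJ
m_fuel = 1.347 g = 1.347/1000 kg = 0.001347 kg
Hc = 33.2270 / 0.001347 = 24667.41 kJ/kg


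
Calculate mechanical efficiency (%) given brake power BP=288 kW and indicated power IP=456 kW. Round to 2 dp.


eta_mech = (BP / IP) * 100
Ratio = 288 / 456 = 0.6316
eta_mech = 0.6316 * 100 = 63.16%


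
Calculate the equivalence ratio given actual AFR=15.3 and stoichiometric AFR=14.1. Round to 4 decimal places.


phi = AFR_stoich / AFR_actual
phi = 14.1 / 15.3 = 0.9216


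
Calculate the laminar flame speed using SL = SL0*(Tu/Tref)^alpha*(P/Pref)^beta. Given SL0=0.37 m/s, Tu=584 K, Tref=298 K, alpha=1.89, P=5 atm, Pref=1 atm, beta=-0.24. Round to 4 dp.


SL = SL0 * (Tu/Tref)^alpha * (P/Pref)^beta
T ratio = 584/298 = 1.95973154
(T ratio)^alpha = 1.95973154^1.89 = 3.566576
(P/Pref)^beta = 5^(-0.24) = 0.679590
SL = 0.37 * 3.566576 * 0.679590 = 0.8968 m/s


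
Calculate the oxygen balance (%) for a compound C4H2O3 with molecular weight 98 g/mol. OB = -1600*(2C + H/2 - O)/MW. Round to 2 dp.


OB = -1600 * (2C + H/2 - O) / MW
Inner = 2*4 + 2/2 - 3 = 6.00
OB = -1600 * 6.00 / 98 = -97.96%


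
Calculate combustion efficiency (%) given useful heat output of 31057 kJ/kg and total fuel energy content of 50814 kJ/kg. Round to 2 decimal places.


Efficiency = (Q_useful / Q_fuel) * 100
Efficiency = (31057 / 50814) * 100
Efficiency = 0.6112 * 100 = 61.12%


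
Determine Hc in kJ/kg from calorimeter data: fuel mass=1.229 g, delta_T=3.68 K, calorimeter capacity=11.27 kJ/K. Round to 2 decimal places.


Hc = C_cal * delta_T / m_fuel
Q_released = 11.27 * 3.68 = 41.4736 kJ
m_fuel = 1.229 g = 1.229/1000 kg = 0.001229 kg
Hc = 41.4736 / 0.001229 = 33745.81 kJ/kg


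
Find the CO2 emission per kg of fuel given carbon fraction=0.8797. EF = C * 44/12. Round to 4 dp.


EF = C_frac * (M_CO2 / M_C)
EF = 0.8797 * (44/12)
EF = 0.8797 * 3.666667 = 3.2256 kg_CO2/kg_fuel


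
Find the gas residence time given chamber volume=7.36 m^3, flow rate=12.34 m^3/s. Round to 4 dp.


tau = V / Q_flow
tau = 7.36 / 12.34 = 0.5964 s


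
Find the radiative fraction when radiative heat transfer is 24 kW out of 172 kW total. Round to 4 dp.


f_rad = Q_rad / Q_total
f_rad = 24 / 172 = 0.1395


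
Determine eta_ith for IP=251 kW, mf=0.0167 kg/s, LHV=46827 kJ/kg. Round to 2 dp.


eta_ith = (IP / (mf * LHV)) * 100
Denominator = 0.0167 * 46827 = 782.0109 kW
eta_ith = (251 / 782.0109) * 100 = 32.10%


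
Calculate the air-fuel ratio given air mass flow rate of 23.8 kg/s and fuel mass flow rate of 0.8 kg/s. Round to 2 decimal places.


AFR = m_air / m_fuel
AFR = 23.8 / 0.8 = 29.75


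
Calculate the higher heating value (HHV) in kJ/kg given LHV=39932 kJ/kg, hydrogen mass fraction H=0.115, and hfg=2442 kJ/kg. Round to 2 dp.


HHV = LHV + hfg * 9 * H
Water addition = 2442 * 9 * 0.115 = 2527.470 kJ/kg
HHV = 39932 + 2527.470 = 42459.47 kJ/kg


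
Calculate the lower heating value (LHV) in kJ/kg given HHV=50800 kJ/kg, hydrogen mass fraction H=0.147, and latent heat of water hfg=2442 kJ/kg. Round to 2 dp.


LHV = HHV - hfg * 9 * H
Water correction = 2442 * 9 * 0.147 = 3230.766 kJ/kg
LHV = 50800 - 3230.766 = 47569.23 kJ/kg


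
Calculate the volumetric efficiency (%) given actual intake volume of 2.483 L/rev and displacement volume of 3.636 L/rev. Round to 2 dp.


eta_v = (V_actual / V_disp) * 100
Ratio = 2.483 / 3.636 = 0.6829
eta_v = 0.6829 * 100 = 68.29%


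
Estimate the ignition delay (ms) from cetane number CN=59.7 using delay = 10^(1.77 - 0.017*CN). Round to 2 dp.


delay = 10^(1.77 - 0.017*CN)
Exponent = 1.77 - 0.017*59.7 = 0.7551
delay = 10^0.7551 = 5.69 ms


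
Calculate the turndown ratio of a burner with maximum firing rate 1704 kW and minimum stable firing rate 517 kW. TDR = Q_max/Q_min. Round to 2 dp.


TDR = Q_max / Q_min
TDR = 1704 / 517 = 3.30


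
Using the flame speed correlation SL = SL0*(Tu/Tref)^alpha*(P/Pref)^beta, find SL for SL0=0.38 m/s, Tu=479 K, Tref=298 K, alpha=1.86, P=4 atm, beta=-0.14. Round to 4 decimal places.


SL = SL0 * (Tu/Tref)^alpha * (P/Pref)^beta
T ratio = 479/298 = 1.60738255
(T ratio)^alpha = 1.60738255^1.86 = 2.417585
(P/Pref)^beta = 4^(-0.14) = 0.823591
SL = 0.38 * 2.417585 * 0.823591 = 0.7566 m/s


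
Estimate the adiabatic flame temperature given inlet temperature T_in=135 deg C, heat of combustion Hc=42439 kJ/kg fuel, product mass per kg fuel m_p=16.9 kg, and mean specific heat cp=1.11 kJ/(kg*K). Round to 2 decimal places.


T_ad = T_in + Hc / (m_p * cp)
Denominator = 16.9 * 1.11 = 18.7590
Temperature rise = 42439 / 18.7590 = 2262.33 K
T_ad = 135 + 2262.33 = 2397.33 deg C


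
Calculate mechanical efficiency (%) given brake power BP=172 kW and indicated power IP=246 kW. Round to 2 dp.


eta_mech = (BP / IP) * 100
Ratio = 172 / 246 = 0.6992
eta_mech = 0.6992 * 100 = 69.92%


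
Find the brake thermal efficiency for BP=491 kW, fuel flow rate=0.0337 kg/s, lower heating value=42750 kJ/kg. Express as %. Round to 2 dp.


eta_BTE = (BP / (mf * LHV)) * 100
Denominator = 0.0337 * 42750 = 1440.6750 kW
eta_BTE = (491 / 1440.6750) * 100 = 34.08%


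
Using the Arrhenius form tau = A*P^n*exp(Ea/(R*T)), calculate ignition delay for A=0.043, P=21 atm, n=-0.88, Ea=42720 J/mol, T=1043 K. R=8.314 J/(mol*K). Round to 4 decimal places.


tau = A * P^n * exp(Ea/(R*T))
P^n = 21^(-0.88) = 0.06861942
Ea/(R*T) = 42720/(8.314*1043) = 4.926482
exp(Ea/(R*T)) = 137.893572
tau = 0.043 * 0.06861942 * 137.893572 = 0.4069 ms


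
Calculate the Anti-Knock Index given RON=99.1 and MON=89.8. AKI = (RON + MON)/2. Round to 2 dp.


AKI = (RON + MON) / 2
AKI = (99.1 + 89.8) / 2
AKI = 188.9 / 2 = 94.45


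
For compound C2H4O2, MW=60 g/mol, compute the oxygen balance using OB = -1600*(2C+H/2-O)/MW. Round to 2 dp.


OB = -1600 * (2C + H/2 - O) / MW
Inner = 2*2 + 4/2 - 2 = 4.00
OB = -1600 * 4.00 / 60 = -106.67%


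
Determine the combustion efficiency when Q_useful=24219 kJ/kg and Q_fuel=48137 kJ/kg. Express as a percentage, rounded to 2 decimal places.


Efficiency = (Q_useful / Q_fuel) * 100
Efficiency = (24219 / 48137) * 100
Efficiency = 0.5031 * 100 = 50.31%


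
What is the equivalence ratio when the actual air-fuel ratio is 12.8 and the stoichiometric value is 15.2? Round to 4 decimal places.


phi = AFR_stoich / AFR_actual
phi = 15.2 / 12.8 = 1.1875


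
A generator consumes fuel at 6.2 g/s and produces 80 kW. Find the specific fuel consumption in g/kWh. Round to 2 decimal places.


SFC = (mf / BP) * 3600
Rate = 6.2 / 80 = 0.077500 g/(s*kW)
SFC = 0.077500 * 3600 = 279.00 g/kWh


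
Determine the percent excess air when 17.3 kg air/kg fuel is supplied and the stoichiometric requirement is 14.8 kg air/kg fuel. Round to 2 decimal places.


Excess air = actual - stoichiometric = 17.3 - 14.8 = 2.50 kg/kg fuel
Excess air % = (excess / stoich) * 100 = (2.50 / 14.8) * 100 = 16.89%


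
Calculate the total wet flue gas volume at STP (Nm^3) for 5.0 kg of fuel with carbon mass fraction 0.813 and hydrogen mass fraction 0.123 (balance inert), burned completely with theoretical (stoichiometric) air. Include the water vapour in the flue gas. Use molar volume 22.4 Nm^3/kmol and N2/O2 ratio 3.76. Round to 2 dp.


Per kg fuel: CO2 = (C/12 kmol)*22.4 = (0.813/12)*22.4 = 1.51760 Nm^3
Per kg fuel: H2O = (H/2 kmol)*22.4 = (0.123/2)*22.4 = 1.37760 Nm^3
O2 needed per kg fuel = C/12 + H/4 = 0.813/12 + 0.123/4 = 0.09850000 kmol
Per kg fuel: N2 = O2*3.76*22.4 = 0.09850000*3.76*22.4 = 8.29606 Nm^3
Total per kg = 1.51760 + 1.37760 + 8.29606 = 11.19126 Nm^3
Total = 11.19126 * 5.0 = 55.96 Nm^3


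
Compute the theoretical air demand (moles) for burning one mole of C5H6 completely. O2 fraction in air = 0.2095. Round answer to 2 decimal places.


Balanced combustion: C5H6 + 6.5 O2 -> 5 CO2 + 3 H2O
O2 needed = C + H/4 = 5 + 6/4 = 6.50 moles
Air moles = O2 / 0.2095 = 6.50 / 0.2095 = 31.03 moles air


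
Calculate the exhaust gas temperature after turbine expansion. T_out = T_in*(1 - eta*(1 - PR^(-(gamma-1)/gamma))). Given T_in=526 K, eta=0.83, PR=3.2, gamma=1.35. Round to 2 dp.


T_out = T_in * (1 - eta * (1 - PR^(-(gamma-1)/gamma)))
Exponent = -(1.35-1)/1.35 = -0.25925926
PR^exp = 3.2^(-0.25925926) = 0.73966521
Factor = 1 - 0.83*(1 - 0.73966521) = 0.78392212
T_out = 526 * 0.78392212 = 412.34 K


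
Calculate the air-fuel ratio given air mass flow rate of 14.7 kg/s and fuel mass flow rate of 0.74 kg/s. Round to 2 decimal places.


AFR = m_air / m_fuel
AFR = 14.7 / 0.74 = 19.86


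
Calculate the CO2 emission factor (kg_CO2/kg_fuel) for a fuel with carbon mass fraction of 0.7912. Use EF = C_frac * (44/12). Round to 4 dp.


EF = C_frac * (M_CO2 / M_C)
EF = 0.7912 * (44/12)
EF = 0.7912 * 3.666667 = 2.9011 kg_CO2/kg_fuel


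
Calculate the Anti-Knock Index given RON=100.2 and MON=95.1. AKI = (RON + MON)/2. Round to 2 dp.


AKI = (RON + MON) / 2
AKI = (100.2 + 95.1) / 2
AKI = 195.3 / 2 = 97.65


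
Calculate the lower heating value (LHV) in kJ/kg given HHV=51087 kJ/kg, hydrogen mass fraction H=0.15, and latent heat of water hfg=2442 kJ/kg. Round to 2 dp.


LHV = HHV - hfg * 9 * H
Water correction = 2442 * 9 * 0.15 = 3296.700 kJ/kg
LHV = 51087 - 3296.700 = 47790.30 kJ/kg


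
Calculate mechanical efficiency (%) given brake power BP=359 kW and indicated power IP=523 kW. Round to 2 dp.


eta_mech = (BP / IP) * 100
Ratio = 359 / 523 = 0.6864
eta_mech = 0.6864 * 100 = 68.64%


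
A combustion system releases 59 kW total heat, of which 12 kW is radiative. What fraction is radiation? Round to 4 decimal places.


f_rad = Q_rad / Q_total
f_rad = 12 / 59 = 0.2034


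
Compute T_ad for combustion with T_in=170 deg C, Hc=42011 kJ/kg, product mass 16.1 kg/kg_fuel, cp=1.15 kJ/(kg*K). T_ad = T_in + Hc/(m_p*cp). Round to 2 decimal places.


T_ad = T_in + Hc / (m_p * cp)
Denominator = 16.1 * 1.15 = 18.5150
Temperature rise = 42011 / 18.5150 = 2269.03 K
T_ad = 170 + 2269.03 = 2439.03 deg C


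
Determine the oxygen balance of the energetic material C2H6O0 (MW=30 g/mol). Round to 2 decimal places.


OB = -1600 * (2C + H/2 - O) / MW
Inner = 2*2 + 6/2 - 0 = 7.00
OB = -1600 * 7.00 / 30 = -373.33%


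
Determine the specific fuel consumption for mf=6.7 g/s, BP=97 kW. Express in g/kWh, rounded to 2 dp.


SFC = (mf / BP) * 3600
Rate = 6.7 / 97 = 0.069072 g/(s*kW)
SFC = 0.069072 * 3600 = 248.66 g/kWh


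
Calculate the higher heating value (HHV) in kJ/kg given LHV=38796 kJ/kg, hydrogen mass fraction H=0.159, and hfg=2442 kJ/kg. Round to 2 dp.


HHV = LHV + hfg * 9 * H
Water addition = 2442 * 9 * 0.159 = 3494.502 kJ/kg
HHV = 38796 + 3494.502 = 42290.50 kJ/kg


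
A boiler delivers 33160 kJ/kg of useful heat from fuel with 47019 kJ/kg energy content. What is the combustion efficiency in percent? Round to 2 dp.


Efficiency = (Q_useful / Q_fuel) * 100
Efficiency = (33160 / 47019) * 100
Efficiency = 0.7052 * 100 = 70.52%


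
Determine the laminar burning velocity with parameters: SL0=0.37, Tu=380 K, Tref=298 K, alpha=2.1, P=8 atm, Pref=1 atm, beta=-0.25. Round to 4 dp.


SL = SL0 * (Tu/Tref)^alpha * (P/Pref)^beta
T ratio = 380/298 = 1.27516779
(T ratio)^alpha = 1.27516779^2.1 = 1.666063
(P/Pref)^beta = 8^(-0.25) = 0.594604
SL = 0.37 * 1.666063 * 0.594604 = 0.3665 m/s


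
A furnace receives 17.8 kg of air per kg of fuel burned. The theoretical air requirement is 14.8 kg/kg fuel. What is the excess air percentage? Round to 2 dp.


Excess air = actual - stoichiometric = 17.8 - 14.8 = 3.00 kg/kg fuel
Excess air % = (excess / stoich) * 100 = (3.00 / 14.8) * 100 = 20.27%


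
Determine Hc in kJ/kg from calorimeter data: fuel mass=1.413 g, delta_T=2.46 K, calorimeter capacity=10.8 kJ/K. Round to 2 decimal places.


Hc = C_cal * delta_T / m_fuel
Q_released = 10.8 * 2.46 = 26.5680 kJ
m_fuel = 1.413 g = 1.413/1000 kg = 0.001413 kg
Hc = 26.5680 / 0.001413 = 18802.55 kJ/kg


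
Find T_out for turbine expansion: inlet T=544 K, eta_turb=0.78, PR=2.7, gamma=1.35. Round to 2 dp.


T_out = T_in * (1 - eta * (1 - PR^(-(gamma-1)/gamma)))
Exponent = -(1.35-1)/1.35 = -0.25925926
PR^exp = 2.7^(-0.25925926) = 0.77297411
Factor = 1 - 0.78*(1 - 0.77297411) = 0.82291981
T_out = 544 * 0.82291981 = 447.67 K


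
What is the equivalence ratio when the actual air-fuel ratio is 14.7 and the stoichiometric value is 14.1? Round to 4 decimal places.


phi = AFR_stoich / AFR_actual
phi = 14.1 / 14.7 = 0.9592


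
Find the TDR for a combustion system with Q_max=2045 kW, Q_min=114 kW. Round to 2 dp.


TDR = Q_max / Q_min
TDR = 2045 / 114 = 17.94


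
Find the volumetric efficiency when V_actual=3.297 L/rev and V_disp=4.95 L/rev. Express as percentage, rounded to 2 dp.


eta_v = (V_actual / V_disp) * 100
Ratio = 3.297 / 4.95 = 0.6661
eta_v = 0.6661 * 100 = 66.61%


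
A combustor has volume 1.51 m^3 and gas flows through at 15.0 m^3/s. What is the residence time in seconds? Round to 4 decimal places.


tau = V / Q_flow
tau = 1.51 / 15.0 = 0.1007 s


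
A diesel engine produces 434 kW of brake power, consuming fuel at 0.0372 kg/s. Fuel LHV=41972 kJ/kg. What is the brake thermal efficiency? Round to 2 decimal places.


eta_BTE = (BP / (mf * LHV)) * 100
Denominator = 0.0372 * 41972 = 1561.3584 kW
eta_BTE = (434 / 1561.3584) * 100 = 27.80%


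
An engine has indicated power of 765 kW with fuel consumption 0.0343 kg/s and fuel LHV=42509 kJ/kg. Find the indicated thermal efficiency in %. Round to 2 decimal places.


eta_ith = (IP / (mf * LHV)) * 100
Denominator = 0.0343 * 42509 = 1458.0587 kW
eta_ith = (765 / 1458.0587) * 100 = 52.47%


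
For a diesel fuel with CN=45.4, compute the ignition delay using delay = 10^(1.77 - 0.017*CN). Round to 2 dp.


delay = 10^(1.77 - 0.017*CN)
Exponent = 1.77 - 0.017*45.4 = 0.9982
delay = 10^0.9982 = 9.96 ms


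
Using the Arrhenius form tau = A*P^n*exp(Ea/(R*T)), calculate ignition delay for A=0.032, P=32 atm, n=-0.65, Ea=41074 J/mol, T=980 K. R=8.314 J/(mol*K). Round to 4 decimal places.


tau = A * P^n * exp(Ea/(R*T))
P^n = 32^(-0.65) = 0.10511205
Ea/(R*T) = 41074/(8.314*980) = 5.041165
exp(Ea/(R*T)) = 154.650060
tau = 0.032 * 0.10511205 * 154.650060 = 0.5202 ms


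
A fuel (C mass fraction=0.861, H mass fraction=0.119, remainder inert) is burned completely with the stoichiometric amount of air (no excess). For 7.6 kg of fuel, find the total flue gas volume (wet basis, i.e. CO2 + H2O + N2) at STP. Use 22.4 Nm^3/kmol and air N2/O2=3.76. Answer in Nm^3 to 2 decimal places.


Per kg fuel: CO2 = (C/12 kmol)*22.4 = (0.861/12)*22.4 = 1.60720 Nm^3
Per kg fuel: H2O = (H/2 kmol)*22.4 = (0.119/2)*22.4 = 1.33280 Nm^3
O2 needed per kg fuel = C/12 + H/4 = 0.861/12 + 0.119/4 = 0.10150000 kmol
Per kg fuel: N2 = O2*3.76*22.4 = 0.10150000*3.76*22.4 = 8.54874 Nm^3
Total per kg = 1.60720 + 1.33280 + 8.54874 = 11.48874 Nm^3
Total = 11.48874 * 7.6 = 87.31 Nm^3


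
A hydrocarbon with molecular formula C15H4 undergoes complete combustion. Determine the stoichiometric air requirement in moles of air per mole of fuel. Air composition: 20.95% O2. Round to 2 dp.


Balanced combustion: C15H4 + 16 O2 -> 15 CO2 + 2 H2O
O2 needed = C + H/4 = 15 + 4/4 = 16.00 moles
Air moles = O2 / 0.2095 = 16.00 / 0.2095 = 76.37 moles air


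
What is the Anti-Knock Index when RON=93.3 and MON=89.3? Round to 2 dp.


AKI = (RON + MON) / 2
AKI = (93.3 + 89.3) / 2
AKI = 182.6 / 2 = 91.30


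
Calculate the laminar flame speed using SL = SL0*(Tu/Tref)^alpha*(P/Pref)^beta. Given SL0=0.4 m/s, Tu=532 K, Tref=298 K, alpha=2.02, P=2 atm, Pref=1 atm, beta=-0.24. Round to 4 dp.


SL = SL0 * (Tu/Tref)^alpha * (P/Pref)^beta
T ratio = 532/298 = 1.78523490
(T ratio)^alpha = 1.78523490^2.02 = 3.224220
(P/Pref)^beta = 2^(-0.24) = 0.846745
SL = 0.4 * 3.224220 * 0.846745 = 1.0920 m/s


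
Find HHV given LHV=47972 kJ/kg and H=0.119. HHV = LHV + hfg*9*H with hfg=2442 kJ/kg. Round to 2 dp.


HHV = LHV + hfg * 9 * H
Water addition = 2442 * 9 * 0.119 = 2615.382 kJ/kg
HHV = 47972 + 2615.382 = 50587.38 kJ/kg


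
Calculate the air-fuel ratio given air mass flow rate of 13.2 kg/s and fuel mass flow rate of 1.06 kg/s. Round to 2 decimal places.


AFR = m_air / m_fuel
AFR = 13.2 / 1.06 = 12.45


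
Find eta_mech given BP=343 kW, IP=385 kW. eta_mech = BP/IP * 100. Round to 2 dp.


eta_mech = (BP / IP) * 100
Ratio = 343 / 385 = 0.8909
eta_mech = 0.8909 * 100 = 89.09%


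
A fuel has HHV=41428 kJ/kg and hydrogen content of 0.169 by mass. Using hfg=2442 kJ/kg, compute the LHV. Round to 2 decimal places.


LHV = HHV - hfg * 9 * H
Water correction = 2442 * 9 * 0.169 = 3714.282 kJ/kg
LHV = 41428 - 3714.282 = 37713.72 kJ/kg


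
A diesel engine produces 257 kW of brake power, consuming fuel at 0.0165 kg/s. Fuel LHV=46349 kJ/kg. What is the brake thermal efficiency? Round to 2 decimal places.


eta_BTE = (BP / (mf * LHV)) * 100
Denominator = 0.0165 * 46349 = 764.7585 kW
eta_BTE = (257 / 764.7585) * 100 = 33.61%


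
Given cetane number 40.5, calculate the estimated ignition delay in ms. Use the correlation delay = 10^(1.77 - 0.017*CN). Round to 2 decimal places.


delay = 10^(1.77 - 0.017*CN)
Exponent = 1.77 - 0.017*40.5 = 1.0815
delay = 10^1.0815 = 12.06 ms


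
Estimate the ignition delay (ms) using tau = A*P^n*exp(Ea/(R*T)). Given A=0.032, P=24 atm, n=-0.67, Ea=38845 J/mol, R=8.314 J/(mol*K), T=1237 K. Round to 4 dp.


tau = A * P^n * exp(Ea/(R*T))
P^n = 24^(-0.67) = 0.11892098
Ea/(R*T) = 38845/(8.314*1237) = 3.777073
exp(Ea/(R*T)) = 43.687990
tau = 0.032 * 0.11892098 * 43.687990 = 0.1663 ms


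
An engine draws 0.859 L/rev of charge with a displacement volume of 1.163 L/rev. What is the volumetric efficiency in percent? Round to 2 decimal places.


eta_v = (V_actual / V_disp) * 100
Ratio = 0.859 / 1.163 = 0.7386
eta_v = 0.7386 * 100 = 73.86%


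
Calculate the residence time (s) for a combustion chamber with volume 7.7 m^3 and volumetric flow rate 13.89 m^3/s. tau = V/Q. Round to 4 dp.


tau = V / Q_flow
tau = 7.7 / 13.89 = 0.5544 s


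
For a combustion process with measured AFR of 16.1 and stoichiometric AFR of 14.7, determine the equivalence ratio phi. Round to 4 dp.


phi = AFR_stoich / AFR_actual
phi = 14.7 / 16.1 = 0.9130


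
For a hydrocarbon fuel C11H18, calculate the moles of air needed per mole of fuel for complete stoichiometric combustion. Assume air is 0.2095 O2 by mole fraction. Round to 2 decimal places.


Balanced combustion: C11H18 + 15.5 O2 -> 11 CO2 + 9 H2O
O2 needed = C + H/4 = 11 + 18/4 = 15.50 moles
Air moles = O2 / 0.2095 = 15.50 / 0.2095 = 73.99 moles air


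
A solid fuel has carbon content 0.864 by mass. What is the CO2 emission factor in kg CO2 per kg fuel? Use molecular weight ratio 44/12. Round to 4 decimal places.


EF = C_frac * (M_CO2 / M_C)
EF = 0.864 * (44/12)
EF = 0.864 * 3.666667 = 3.1680 kg_CO2/kg_fuel


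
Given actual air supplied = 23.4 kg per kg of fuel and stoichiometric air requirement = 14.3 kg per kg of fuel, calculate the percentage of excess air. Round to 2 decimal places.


Excess air = actual - stoichiometric = 23.4 - 14.3 = 9.10 kg/kg fuel
Excess air % = (excess / stoich) * 100 = (9.10 / 14.3) * 100 = 63.64%


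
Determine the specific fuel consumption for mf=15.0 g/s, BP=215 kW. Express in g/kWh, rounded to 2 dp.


SFC = (mf / BP) * 3600
Rate = 15.0 / 215 = 0.069767 g/(s*kW)
SFC = 0.069767 * 3600 = 251.16 g/kWh


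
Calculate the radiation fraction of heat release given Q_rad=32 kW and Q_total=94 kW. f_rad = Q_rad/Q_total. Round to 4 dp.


f_rad = Q_rad / Q_total
f_rad = 32 / 94 = 0.3404


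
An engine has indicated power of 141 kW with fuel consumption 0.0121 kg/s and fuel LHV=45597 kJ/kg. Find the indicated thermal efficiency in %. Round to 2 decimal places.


eta_ith = (IP / (mf * LHV)) * 100
Denominator = 0.0121 * 45597 = 551.7237 kW
eta_ith = (141 / 551.7237) * 100 = 25.56%


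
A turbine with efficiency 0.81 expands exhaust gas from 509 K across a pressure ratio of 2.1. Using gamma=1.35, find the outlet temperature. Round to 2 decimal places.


T_out = T_in * (1 - eta * (1 - PR^(-(gamma-1)/gamma)))
Exponent = -(1.35-1)/1.35 = -0.25925926
PR^exp = 2.1^(-0.25925926) = 0.82501466
Factor = 1 - 0.81*(1 - 0.82501466) = 0.85826187
T_out = 509 * 0.85826187 = 436.86 K


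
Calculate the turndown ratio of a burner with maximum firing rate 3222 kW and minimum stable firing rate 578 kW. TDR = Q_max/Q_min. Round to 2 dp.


TDR = Q_max / Q_min
TDR = 3222 / 578 = 5.57


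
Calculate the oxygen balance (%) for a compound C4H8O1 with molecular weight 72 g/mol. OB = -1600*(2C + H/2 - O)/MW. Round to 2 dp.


OB = -1600 * (2C + H/2 - O) / MW
Inner = 2*4 + 8/2 - 1 = 11.00
OB = -1600 * 11.00 / 72 = -244.44%


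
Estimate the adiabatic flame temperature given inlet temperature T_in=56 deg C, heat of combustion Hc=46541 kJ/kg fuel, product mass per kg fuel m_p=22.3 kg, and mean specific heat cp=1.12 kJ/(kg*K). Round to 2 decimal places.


T_ad = T_in + Hc / (m_p * cp)
Denominator = 22.3 * 1.12 = 24.9760
Temperature rise = 46541 / 24.9760 = 1863.43 K
T_ad = 56 + 1863.43 = 1919.43 deg C


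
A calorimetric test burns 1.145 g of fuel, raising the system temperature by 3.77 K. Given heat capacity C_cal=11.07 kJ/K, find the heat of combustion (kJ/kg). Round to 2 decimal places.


Hc = C_cal * delta_T / m_fuel
Q_released = 11.07 * 3.77 = 41.7339 kJ
m_fuel = 1.145 g = 1.145/1000 kg = 0.001145 kg
Hc = 41.7339 / 0.001145 = 36448.82 kJ/kg


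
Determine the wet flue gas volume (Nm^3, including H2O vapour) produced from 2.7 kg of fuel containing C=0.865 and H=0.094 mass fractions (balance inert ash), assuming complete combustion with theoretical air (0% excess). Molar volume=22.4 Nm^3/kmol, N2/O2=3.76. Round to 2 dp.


Per kg fuel: CO2 = (C/12 kmol)*22.4 = (0.865/12)*22.4 = 1.61467 Nm^3
Per kg fuel: H2O = (H/2 kmol)*22.4 = (0.094/2)*22.4 = 1.05280 Nm^3
O2 needed per kg fuel = C/12 + H/4 = 0.865/12 + 0.094/4 = 0.09558333 kmol
Per kg fuel: N2 = O2*3.76*22.4 = 0.09558333*3.76*22.4 = 8.05041 Nm^3
Total per kg = 1.61467 + 1.05280 + 8.05041 = 10.71788 Nm^3
Total = 10.71788 * 2.7 = 28.94 Nm^3


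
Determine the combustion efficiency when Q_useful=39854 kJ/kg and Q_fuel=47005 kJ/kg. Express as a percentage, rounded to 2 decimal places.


Efficiency = (Q_useful / Q_fuel) * 100
Efficiency = (39854 / 47005) * 100
Efficiency = 0.8479 * 100 = 84.79%


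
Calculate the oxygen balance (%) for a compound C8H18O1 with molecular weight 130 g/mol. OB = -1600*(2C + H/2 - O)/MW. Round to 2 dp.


OB = -1600 * (2C + H/2 - O) / MW
Inner = 2*8 + 18/2 - 1 = 24.00
OB = -1600 * 24.00 / 130 = -295.38%


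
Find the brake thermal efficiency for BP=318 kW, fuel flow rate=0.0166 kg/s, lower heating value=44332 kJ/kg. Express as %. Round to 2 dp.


eta_BTE = (BP / (mf * LHV)) * 100
Denominator = 0.0166 * 44332 = 735.9112 kW
eta_BTE = (318 / 735.9112) * 100 = 43.21%


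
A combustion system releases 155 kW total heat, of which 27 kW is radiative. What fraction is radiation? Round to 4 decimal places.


f_rad = Q_rad / Q_total
f_rad = 27 / 155 = 0.1742


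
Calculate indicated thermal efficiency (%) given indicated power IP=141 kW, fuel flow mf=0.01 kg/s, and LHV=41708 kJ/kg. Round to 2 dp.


eta_ith = (IP / (mf * LHV)) * 100
Denominator = 0.01 * 41708 = 417.0800 kW
eta_ith = (141 / 417.0800) * 100 = 33.81%


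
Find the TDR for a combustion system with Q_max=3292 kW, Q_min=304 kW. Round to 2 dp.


TDR = Q_max / Q_min
TDR = 3292 / 304 = 10.83


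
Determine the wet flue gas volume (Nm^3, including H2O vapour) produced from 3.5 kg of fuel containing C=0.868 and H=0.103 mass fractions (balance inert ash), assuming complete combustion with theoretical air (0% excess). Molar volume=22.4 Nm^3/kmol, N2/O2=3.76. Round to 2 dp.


Per kg fuel: CO2 = (C/12 kmol)*22.4 = (0.868/12)*22.4 = 1.62027 Nm^3
Per kg fuel: H2O = (H/2 kmol)*22.4 = (0.103/2)*22.4 = 1.15360 Nm^3
O2 needed per kg fuel = C/12 + H/4 = 0.868/12 + 0.103/4 = 0.09808333 kmol
Per kg fuel: N2 = O2*3.76*22.4 = 0.09808333*3.76*22.4 = 8.26097 Nm^3
Total per kg = 1.62027 + 1.15360 + 8.26097 = 11.03484 Nm^3
Total = 11.03484 * 3.5 = 38.62 Nm^3


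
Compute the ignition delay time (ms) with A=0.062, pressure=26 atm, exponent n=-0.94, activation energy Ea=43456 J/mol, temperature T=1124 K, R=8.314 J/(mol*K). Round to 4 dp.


tau = A * P^n * exp(Ea/(R*T))
P^n = 26^(-0.94) = 0.04676544
Ea/(R*T) = 43456/(8.314*1124) = 4.650219
exp(Ea/(R*T)) = 104.607904
tau = 0.062 * 0.04676544 * 104.607904 = 0.3033 ms


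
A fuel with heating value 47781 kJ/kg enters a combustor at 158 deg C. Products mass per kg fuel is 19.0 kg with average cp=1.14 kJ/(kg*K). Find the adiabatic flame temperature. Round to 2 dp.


T_ad = T_in + Hc / (m_p * cp)
Denominator = 19.0 * 1.14 = 21.6600
Temperature rise = 47781 / 21.6600 = 2205.96 K
T_ad = 158 + 2205.96 = 2363.96 deg C
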